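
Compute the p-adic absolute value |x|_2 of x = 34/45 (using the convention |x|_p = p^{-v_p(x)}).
|34/45|_2 = 1/2

Step 1 — compute v_2(x) by factoring powers of 2 out of the numerator and denominator: v_2(34/45) = 1. Step 2 — apply |x|_p = p^{-v_p(x)} = 2^{-1} = 1/2.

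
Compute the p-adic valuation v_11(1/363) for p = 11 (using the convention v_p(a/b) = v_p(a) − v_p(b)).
v_11(1/363) = -2

Factor powers of 11 from the numerator and denominator of the reduced fraction: 1 = 11^0 · 1 and 363 = 11^2 · 3. Apply v_p(a/b) = v_p(a) − v_p(b): v_11(1/363) = 0 − 2 = -2.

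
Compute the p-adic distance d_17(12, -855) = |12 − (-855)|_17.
d_17(12, -855) = 1/289

Step 1 — x − y = 12 − (-855) = 867. Step 2 — v_17(867) = 2 (factor: 867 = (17^2 · 3); the sign does not affect v_p). Step 3 — |x − y|_17 = 17^{-2} = 1/289.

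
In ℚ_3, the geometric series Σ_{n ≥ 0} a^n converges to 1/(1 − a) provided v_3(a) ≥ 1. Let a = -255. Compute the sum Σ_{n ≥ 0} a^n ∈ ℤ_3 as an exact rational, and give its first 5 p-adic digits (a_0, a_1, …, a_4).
Σ a^n = 1/(1 − a) = 1/256;  first 5 digits = (1, 2, 2, 0, 2)

v_3(a) = 1 ≥ 1, so the series converges in ℤ_3 to 1/(1 − a) = 1/(1 − (-255)) = 1/256. Expand this rational in ℤ_3: compute digits iteratively via d_i = x_i mod 3, x_{i+1} = (x_i − d_i)/3. The first 5 digits are (1, 2, 2, 0, 2).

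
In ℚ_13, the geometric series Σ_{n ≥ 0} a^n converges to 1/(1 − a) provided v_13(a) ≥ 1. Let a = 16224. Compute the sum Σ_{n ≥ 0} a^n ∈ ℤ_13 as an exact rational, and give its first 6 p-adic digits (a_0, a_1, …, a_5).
Σ a^n = 1/(1 − a) = -1/16223;  first 6 digits = (1, 0, 5, 7, 12, 6)

v_13(a) = 2 ≥ 1, so the series converges in ℤ_13 to 1/(1 − a) = 1/(1 − 16224) = -1/16223. Expand this rational in ℤ_13: compute digits iteratively via d_i = x_i mod 13, x_{i+1} = (x_i − d_i)/13. The first 6 digits are (1, 0, 5, 7, 12, 6).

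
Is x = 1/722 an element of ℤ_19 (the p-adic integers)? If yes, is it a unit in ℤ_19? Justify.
x ∉ ℤ_19 (v_19(x) = -2 < 0)

ℤ_19 = {x ∈ ℚ_19 : v_19(x) ≥ 0} and ℤ_19^× = {x ∈ ℤ_19 : v_19(x) = 0}. Here v_19(1/722) = v_19(num) − v_19(den) = -2; compare against these criteria.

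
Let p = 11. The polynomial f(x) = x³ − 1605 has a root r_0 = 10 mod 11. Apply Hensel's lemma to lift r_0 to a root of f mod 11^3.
r_2 = 1099 (mod 1331)

Hensel: r_{i+1} = r_i − f(r_i)/f′(r_i) mod 11^{i+2}, where f′(x) = 3x². Iterate:
  r_0 = 10 (mod 11)
  r_1 = 10 (mod 121)
  r_2 = 1099 (mod 1331)
Final: r = 1099 with f(r) ≡ 0 mod 11^3.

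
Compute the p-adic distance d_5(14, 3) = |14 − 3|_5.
d_5(14, 3) = 1

Step 1 — x − y = 14 − 3 = 11. Step 2 — v_5(11) = 0 (factor: 11 = (5^0 · 11); the sign does not affect v_p). Step 3 — |x − y|_5 = 5^{0} = 1.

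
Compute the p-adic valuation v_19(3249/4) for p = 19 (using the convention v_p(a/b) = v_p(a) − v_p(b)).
v_19(3249/4) = 2

Factor powers of 19 from the numerator and denominator of the reduced fraction: 3249 = 19^2 · 9 and 4 = 19^0 · 4. Apply v_p(a/b) = v_p(a) − v_p(b): v_19(3249/4) = 2 − 0 = 2.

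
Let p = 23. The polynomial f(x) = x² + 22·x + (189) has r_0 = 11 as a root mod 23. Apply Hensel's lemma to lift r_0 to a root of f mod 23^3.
r_2 = 8222 (mod 12167)

Hensel: r_{i+1} = r_i − f(r_i)·(f′(r_i))^{-1} mod 23^{i+2}, f′(x) = 2x + 22. Iterate:
  r_0 = 11 (mod 23)
  r_1 = 287 (mod 529)
  r_2 = 8222 (mod 12167)
Final: r = 8222 satisfies f(r) ≡ 0 mod 23^3.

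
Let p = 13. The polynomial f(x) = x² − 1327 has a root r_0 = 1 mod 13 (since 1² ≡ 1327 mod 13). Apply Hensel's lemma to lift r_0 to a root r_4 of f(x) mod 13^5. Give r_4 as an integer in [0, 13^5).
r_4 = 351001 (mod 371293)

Hensel's recurrence: r_{i+1} = r_i − f(r_i)·(f′(r_i))^{-1} mod 13^{i+2}, with f′(x) = 2x. Iterate:
  r_0 = 1 (mod 13)
  r_1 = 157 (mod 169)
  r_2 = 1678 (mod 2197)
  r_3 = 8269 (mod 28561)
  r_4 = 351001 (mod 371293)
Final: r_4 = 351001, and one checks f(r_4) ≡ 0 mod 13^5.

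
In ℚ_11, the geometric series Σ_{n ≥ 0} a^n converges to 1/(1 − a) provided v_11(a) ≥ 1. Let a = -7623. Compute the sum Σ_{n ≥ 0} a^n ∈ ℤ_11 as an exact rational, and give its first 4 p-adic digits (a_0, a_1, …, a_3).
Σ a^n = 1/(1 − a) = 1/7624;  first 4 digits = (1, 0, 3, 5)

v_11(a) = 2 ≥ 1, so the series converges in ℤ_11 to 1/(1 − a) = 1/(1 − (-7623)) = 1/7624. Expand this rational in ℤ_11: compute digits iteratively via d_i = x_i mod 11, x_{i+1} = (x_i − d_i)/11. The first 4 digits are (1, 0, 3, 5).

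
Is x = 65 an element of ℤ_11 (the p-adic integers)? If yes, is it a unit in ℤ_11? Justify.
x ∈ ℤ_11^× (unit); v_11(x) = 0

ℤ_11 = {x ∈ ℚ_11 : v_11(x) ≥ 0} and ℤ_11^× = {x ∈ ℤ_11 : v_11(x) = 0}. Here v_11(65) = v_11(num) − v_11(den) = 0; compare against these criteria.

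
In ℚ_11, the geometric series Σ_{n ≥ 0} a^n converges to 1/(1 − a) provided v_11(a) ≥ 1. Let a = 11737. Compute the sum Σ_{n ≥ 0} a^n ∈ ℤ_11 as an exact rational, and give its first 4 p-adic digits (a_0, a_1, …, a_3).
Σ a^n = 1/(1 − a) = -1/11736;  first 4 digits = (1, 0, 9, 8)

v_11(a) = 2 ≥ 1, so the series converges in ℤ_11 to 1/(1 − a) = 1/(1 − 11737) = -1/11736. Expand this rational in ℤ_11: compute digits iteratively via d_i = x_i mod 11, x_{i+1} = (x_i − d_i)/11. The first 4 digits are (1, 0, 9, 8).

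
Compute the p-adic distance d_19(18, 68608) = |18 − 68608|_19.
d_19(18, 68608) = 1/6859

Step 1 — x − y = 18 − 68608 = -68590. Step 2 — v_19(-68590) = 3 (factor: -68590 = −(19^3 · 10); the sign does not affect v_p). Step 3 — |x − y|_19 = 19^{-3} = 1/6859.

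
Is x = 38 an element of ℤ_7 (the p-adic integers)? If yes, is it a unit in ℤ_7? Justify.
x ∈ ℤ_7^× (unit); v_7(x) = 0

ℤ_7 = {x ∈ ℚ_7 : v_7(x) ≥ 0} and ℤ_7^× = {x ∈ ℤ_7 : v_7(x) = 0}. Here v_7(38) = v_7(num) − v_7(den) = 0; compare against these criteria.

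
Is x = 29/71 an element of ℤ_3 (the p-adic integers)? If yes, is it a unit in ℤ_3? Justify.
x ∈ ℤ_3^× (unit); v_3(x) = 0

ℤ_3 = {x ∈ ℚ_3 : v_3(x) ≥ 0} and ℤ_3^× = {x ∈ ℤ_3 : v_3(x) = 0}. Here v_3(29/71) = v_3(num) − v_3(den) = 0; compare against these criteria.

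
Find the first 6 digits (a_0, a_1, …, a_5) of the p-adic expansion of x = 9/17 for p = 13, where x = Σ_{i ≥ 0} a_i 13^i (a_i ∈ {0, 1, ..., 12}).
(a_0, …, a_5) = (12, 6, 1, 6, 11, 6)

v_13(9/17) = 0 (numerator and denominator both coprime to 13), so x ∈ ℤ_13^×. Compute digits iteratively via a_i = x_i mod 13, x_{i+1} = (x_i − a_i)/13, with x_0 = x:
  x_0 = 9/17;  a_0 = 12;  x_1 = (x_0 − 12)/13 = -15/17
  x_1 = -15/17;  a_1 = 6;  x_2 = (x_1 − 6)/13 = -9/17
  x_2 = -9/17;  a_2 = 1;  x_3 = (x_2 − 1)/13 = -2/17
  x_3 = -2/17;  a_3 = 6;  x_4 = (x_3 − 6)/13 = -8/17
  x_4 = -8/17;  a_4 = 11;  x_5 = (x_4 − 11)/13 = -15/17
  x_5 = -15/17;  a_5 = 6;  x_6 = (x_5 − 6)/13 = -9/17
Digits: (12, 6, 1, 6, 11, 6).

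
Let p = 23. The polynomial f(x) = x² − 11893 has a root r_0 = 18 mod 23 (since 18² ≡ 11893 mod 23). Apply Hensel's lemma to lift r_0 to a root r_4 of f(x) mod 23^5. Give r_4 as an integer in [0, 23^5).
r_4 = 1783760 (mod 6436343)

Hensel's recurrence: r_{i+1} = r_i − f(r_i)·(f′(r_i))^{-1} mod 23^{i+2}, with f′(x) = 2x. Iterate:
  r_0 = 18 (mod 23)
  r_1 = 501 (mod 529)
  r_2 = 7378 (mod 12167)
  r_3 = 104714 (mod 279841)
  r_4 = 1783760 (mod 6436343)
Final: r_4 = 1783760, and one checks f(r_4) ≡ 0 mod 23^5.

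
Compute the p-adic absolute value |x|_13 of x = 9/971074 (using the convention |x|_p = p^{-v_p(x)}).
|9/971074|_13 = 28561

Step 1 — compute v_13(x) by factoring powers of 13 out of the numerator and denominator: v_13(9/971074) = -4. Step 2 — apply |x|_p = p^{-v_p(x)} = 13^{4} = 28561.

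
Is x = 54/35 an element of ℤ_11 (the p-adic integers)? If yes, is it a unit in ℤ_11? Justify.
x ∈ ℤ_11^× (unit); v_11(x) = 0

ℤ_11 = {x ∈ ℚ_11 : v_11(x) ≥ 0} and ℤ_11^× = {x ∈ ℤ_11 : v_11(x) = 0}. Here v_11(54/35) = v_11(num) − v_11(den) = 0; compare against these criteria.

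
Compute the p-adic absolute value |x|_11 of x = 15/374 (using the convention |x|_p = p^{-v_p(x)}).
|15/374|_11 = 11

Step 1 — compute v_11(x) by factoring powers of 11 out of the numerator and denominator: v_11(15/374) = -1. Step 2 — apply |x|_p = p^{-v_p(x)} = 11^{1} = 11.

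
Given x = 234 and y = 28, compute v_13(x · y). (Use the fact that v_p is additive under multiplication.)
v_13(6552) = 1

v_p(x) = 1 (factor: 234 = 13^1 · 18); v_p(y) = 0 (factor: 28 = 13^0 · 28). Additivity: v_p(xy) = v_p(x) + v_p(y) = 1 + 0 = 1. (Direct check: xy = 6552 = 13^1 · (504).)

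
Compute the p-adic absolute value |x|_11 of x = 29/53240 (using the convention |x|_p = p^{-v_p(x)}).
|29/53240|_11 = 1331

Step 1 — compute v_11(x) by factoring powers of 11 out of the numerator and denominator: v_11(29/53240) = -3. Step 2 — apply |x|_p = p^{-v_p(x)} = 11^{3} = 1331.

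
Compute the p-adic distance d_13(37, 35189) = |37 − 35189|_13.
d_13(37, 35189) = 1/2197

Step 1 — x − y = 37 − 35189 = -35152. Step 2 — v_13(-35152) = 3 (factor: -35152 = −(13^3 · 16); the sign does not affect v_p). Step 3 — |x − y|_13 = 13^{-3} = 1/2197.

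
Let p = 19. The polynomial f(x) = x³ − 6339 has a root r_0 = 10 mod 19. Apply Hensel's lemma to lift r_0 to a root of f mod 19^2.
r_1 = 29 (mod 361)

Hensel: r_{i+1} = r_i − f(r_i)/f′(r_i) mod 19^{i+2}, where f′(x) = 3x². Iterate:
  r_0 = 10 (mod 19)
  r_1 = 29 (mod 361)
Final: r = 29 with f(r) ≡ 0 mod 19^2.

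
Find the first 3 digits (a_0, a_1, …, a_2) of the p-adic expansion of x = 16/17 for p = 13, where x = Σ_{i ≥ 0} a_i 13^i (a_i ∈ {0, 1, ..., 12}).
(a_0, …, a_2) = (4, 12, 9)

v_13(16/17) = 0 (numerator and denominator both coprime to 13), so x ∈ ℤ_13^×. Compute digits iteratively via a_i = x_i mod 13, x_{i+1} = (x_i − a_i)/13, with x_0 = x:
  x_0 = 16/17;  a_0 = 4;  x_1 = (x_0 − 4)/13 = -4/17
  x_1 = -4/17;  a_1 = 12;  x_2 = (x_1 − 12)/13 = -16/17
  x_2 = -16/17;  a_2 = 9;  x_3 = (x_2 − 9)/13 = -13/17
Digits: (4, 12, 9).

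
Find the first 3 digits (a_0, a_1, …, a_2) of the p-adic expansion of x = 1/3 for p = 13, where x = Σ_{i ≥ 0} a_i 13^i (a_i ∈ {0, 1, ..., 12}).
(a_0, …, a_2) = (9, 8, 8)

v_13(1/3) = 0 (numerator and denominator both coprime to 13), so x ∈ ℤ_13^×. Compute digits iteratively via a_i = x_i mod 13, x_{i+1} = (x_i − a_i)/13, with x_0 = x:
  x_0 = 1/3;  a_0 = 9;  x_1 = (x_0 − 9)/13 = -2/3
  x_1 = -2/3;  a_1 = 8;  x_2 = (x_1 − 8)/13 = -2/3
  x_2 = -2/3;  a_2 = 8;  x_3 = (x_2 − 8)/13 = -2/3
Digits: (9, 8, 8).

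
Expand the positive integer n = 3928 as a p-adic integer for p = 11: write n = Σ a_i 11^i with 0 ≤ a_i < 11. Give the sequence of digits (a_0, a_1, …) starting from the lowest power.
(a_0, a_1, …) = (1, 5, 10, 2)

Repeated division by 11 gives the digits low-to-high: 3928 = 1 + 5·11^1 + 10·11^2 + 2·11^3. Digit sequence: (1, 5, 10, 2).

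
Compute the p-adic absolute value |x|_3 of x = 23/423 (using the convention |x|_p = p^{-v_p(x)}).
|23/423|_3 = 9

Step 1 — compute v_3(x) by factoring powers of 3 out of the numerator and denominator: v_3(23/423) = -2. Step 2 — apply |x|_p = p^{-v_p(x)} = 3^{2} = 9.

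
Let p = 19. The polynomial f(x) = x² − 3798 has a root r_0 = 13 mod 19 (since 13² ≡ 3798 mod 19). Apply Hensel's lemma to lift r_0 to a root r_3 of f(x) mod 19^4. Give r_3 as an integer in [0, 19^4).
r_3 = 82891 (mod 130321)

Hensel's recurrence: r_{i+1} = r_i − f(r_i)·(f′(r_i))^{-1} mod 19^{i+2}, with f′(x) = 2x. Iterate:
  r_0 = 13 (mod 19)
  r_1 = 222 (mod 361)
  r_2 = 583 (mod 6859)
  r_3 = 82891 (mod 130321)
Final: r_3 = 82891, and one checks f(r_3) ≡ 0 mod 19^4.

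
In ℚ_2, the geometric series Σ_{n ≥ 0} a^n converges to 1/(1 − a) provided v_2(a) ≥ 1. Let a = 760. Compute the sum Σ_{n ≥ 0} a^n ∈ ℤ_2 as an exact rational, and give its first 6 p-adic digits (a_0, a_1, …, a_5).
Σ a^n = 1/(1 − a) = -1/759;  first 6 digits = (1, 0, 0, 1, 1, 1)

v_2(a) = 3 ≥ 1, so the series converges in ℤ_2 to 1/(1 − a) = 1/(1 − 760) = -1/759. Expand this rational in ℤ_2: compute digits iteratively via d_i = x_i mod 2, x_{i+1} = (x_i − d_i)/2. The first 6 digits are (1, 0, 0, 1, 1, 1).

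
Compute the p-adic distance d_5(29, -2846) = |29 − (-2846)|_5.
d_5(29, -2846) = 1/125

Step 1 — x − y = 29 − (-2846) = 2875. Step 2 — v_5(2875) = 3 (factor: 2875 = (5^3 · 23); the sign does not affect v_p). Step 3 — |x − y|_5 = 5^{-3} = 1/125.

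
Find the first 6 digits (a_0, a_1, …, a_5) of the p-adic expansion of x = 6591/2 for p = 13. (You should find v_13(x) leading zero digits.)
(a_0, …, a_5) = (0, 0, 0, 8, 6, 6)

v_13(6591/2) = 3, so a_0 = ... = a_2 = 0. Factor out: x = 13^3 · u with u = 3/2 a unit in ℤ_13. Expand u iteratively via a_{v+i} = u_i mod 13, u_{i+1} = (u_i − a_{v+i})/13:
  u_0 = 3/2;  a_3 = 8;  u_1 = (u_0 − 8)/13 = -1/2
  u_1 = -1/2;  a_4 = 6;  u_2 = (u_1 − 6)/13 = -1/2
  u_2 = -1/2;  a_5 = 6;  u_3 = (u_2 − 6)/13 = -1/2
Digits: (0, 0, 0, 8, 6, 6).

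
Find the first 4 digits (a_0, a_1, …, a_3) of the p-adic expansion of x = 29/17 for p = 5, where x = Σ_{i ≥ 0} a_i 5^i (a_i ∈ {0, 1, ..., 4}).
(a_0, …, a_3) = (2, 2, 4, 0)

v_5(29/17) = 0 (numerator and denominator both coprime to 5), so x ∈ ℤ_5^×. Compute digits iteratively via a_i = x_i mod 5, x_{i+1} = (x_i − a_i)/5, with x_0 = x:
  x_0 = 29/17;  a_0 = 2;  x_1 = (x_0 − 2)/5 = -1/17
  x_1 = -1/17;  a_1 = 2;  x_2 = (x_1 − 2)/5 = -7/17
  x_2 = -7/17;  a_2 = 4;  x_3 = (x_2 − 4)/5 = -15/17
  x_3 = -15/17;  a_3 = 0;  x_4 = (x_3 − 0)/5 = -3/17
Digits: (2, 2, 4, 0).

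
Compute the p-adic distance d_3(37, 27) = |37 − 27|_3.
d_3(37, 27) = 1

Step 1 — x − y = 37 − 27 = 10. Step 2 — v_3(10) = 0 (factor: 10 = (3^0 · 10); the sign does not affect v_p). Step 3 — |x − y|_3 = 3^{0} = 1.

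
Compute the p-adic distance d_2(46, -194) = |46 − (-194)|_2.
d_2(46, -194) = 1/16

Step 1 — x − y = 46 − (-194) = 240. Step 2 — v_2(240) = 4 (factor: 240 = (2^4 · 15); the sign does not affect v_p). Step 3 — |x − y|_2 = 2^{-4} = 1/16.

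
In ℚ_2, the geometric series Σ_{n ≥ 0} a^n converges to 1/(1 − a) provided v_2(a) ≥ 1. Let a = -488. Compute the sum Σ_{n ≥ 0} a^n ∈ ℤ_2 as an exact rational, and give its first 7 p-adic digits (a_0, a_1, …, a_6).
Σ a^n = 1/(1 − a) = 1/489;  first 7 digits = (1, 0, 0, 1, 1, 0, 1)

v_2(a) = 3 ≥ 1, so the series converges in ℤ_2 to 1/(1 − a) = 1/(1 − (-488)) = 1/489. Expand this rational in ℤ_2: compute digits iteratively via d_i = x_i mod 2, x_{i+1} = (x_i − d_i)/2. The first 7 digits are (1, 0, 0, 1, 1, 0, 1).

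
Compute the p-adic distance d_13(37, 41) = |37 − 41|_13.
d_13(37, 41) = 1

Step 1 — x − y = 37 − 41 = -4. Step 2 — v_13(-4) = 0 (factor: -4 = −(13^0 · 4); the sign does not affect v_p). Step 3 — |x − y|_13 = 13^{0} = 1.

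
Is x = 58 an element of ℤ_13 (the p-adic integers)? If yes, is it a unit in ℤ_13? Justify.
x ∈ ℤ_13^× (unit); v_13(x) = 0

ℤ_13 = {x ∈ ℚ_13 : v_13(x) ≥ 0} and ℤ_13^× = {x ∈ ℤ_13 : v_13(x) = 0}. Here v_13(58) = v_13(num) − v_13(den) = 0; compare against these criteria.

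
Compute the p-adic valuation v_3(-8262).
v_3(-8262) = 5

v_3(n) is the largest exponent k such that 3^k divides n. Factor out: -8262 = -3^5 · 34. (Sign doesn't affect v_p.) So v_3(-8262) = 5.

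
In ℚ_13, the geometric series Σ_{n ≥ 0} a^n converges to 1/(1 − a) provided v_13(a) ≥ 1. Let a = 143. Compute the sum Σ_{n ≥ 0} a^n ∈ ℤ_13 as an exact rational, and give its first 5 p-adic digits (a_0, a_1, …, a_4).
Σ a^n = 1/(1 − a) = -1/142;  first 5 digits = (1, 11, 4, 1, 2)

v_13(a) = 1 ≥ 1, so the series converges in ℤ_13 to 1/(1 − a) = 1/(1 − 143) = -1/142. Expand this rational in ℤ_13: compute digits iteratively via d_i = x_i mod 13, x_{i+1} = (x_i − d_i)/13. The first 5 digits are (1, 11, 4, 1, 2).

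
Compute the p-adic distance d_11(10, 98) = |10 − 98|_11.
d_11(10, 98) = 1/11

Step 1 — x − y = 10 − 98 = -88. Step 2 — v_11(-88) = 1 (factor: -88 = −(11^1 · 8); the sign does not affect v_p). Step 3 — |x − y|_11 = 11^{-1} = 1/11.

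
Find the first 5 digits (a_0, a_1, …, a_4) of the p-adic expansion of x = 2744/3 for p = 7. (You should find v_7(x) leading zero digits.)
(a_0, …, a_4) = (0, 0, 0, 5, 2)

v_7(2744/3) = 3, so a_0 = ... = a_2 = 0. Factor out: x = 7^3 · u with u = 8/3 a unit in ℤ_7. Expand u iteratively via a_{v+i} = u_i mod 7, u_{i+1} = (u_i − a_{v+i})/7:
  u_0 = 8/3;  a_3 = 5;  u_1 = (u_0 − 5)/7 = -1/3
  u_1 = -1/3;  a_4 = 2;  u_2 = (u_1 − 2)/7 = -1/3
Digits: (0, 0, 0, 5, 2).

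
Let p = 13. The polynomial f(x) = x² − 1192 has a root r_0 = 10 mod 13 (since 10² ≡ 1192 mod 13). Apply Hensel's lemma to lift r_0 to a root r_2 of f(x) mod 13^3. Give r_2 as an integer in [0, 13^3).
r_2 = 166 (mod 2197)

Hensel's recurrence: r_{i+1} = r_i − f(r_i)·(f′(r_i))^{-1} mod 13^{i+2}, with f′(x) = 2x. Iterate:
  r_0 = 10 (mod 13)
  r_1 = 166 (mod 169)
  r_2 = 166 (mod 2197)
Final: r_2 = 166, and one checks f(r_2) ≡ 0 mod 13^3.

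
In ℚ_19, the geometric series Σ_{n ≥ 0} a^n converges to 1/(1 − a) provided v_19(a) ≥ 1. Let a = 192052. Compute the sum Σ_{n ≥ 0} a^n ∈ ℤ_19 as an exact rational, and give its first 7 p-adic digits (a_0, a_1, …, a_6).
Σ a^n = 1/(1 − a) = -1/192051;  first 7 digits = (1, 0, 0, 9, 1, 0, 5)

v_19(a) = 3 ≥ 1, so the series converges in ℤ_19 to 1/(1 − a) = 1/(1 − 192052) = -1/192051. Expand this rational in ℤ_19: compute digits iteratively via d_i = x_i mod 19, x_{i+1} = (x_i − d_i)/19. The first 7 digits are (1, 0, 0, 9, 1, 0, 5).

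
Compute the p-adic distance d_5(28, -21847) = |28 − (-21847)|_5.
d_5(28, -21847) = 1/3125

Step 1 — x − y = 28 − (-21847) = 21875. Step 2 — v_5(21875) = 5 (factor: 21875 = (5^5 · 7); the sign does not affect v_p). Step 3 — |x − y|_5 = 5^{-5} = 1/3125.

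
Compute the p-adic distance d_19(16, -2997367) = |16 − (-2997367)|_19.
d_19(16, -2997367) = 1/130321

Step 1 — x − y = 16 − (-2997367) = 2997383. Step 2 — v_19(2997383) = 4 (factor: 2997383 = (19^4 · 23); the sign does not affect v_p). Step 3 — |x − y|_19 = 19^{-4} = 1/130321.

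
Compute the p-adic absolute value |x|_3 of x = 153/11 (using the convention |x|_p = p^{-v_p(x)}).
|153/11|_3 = 1/9

Step 1 — compute v_3(x) by factoring powers of 3 out of the numerator and denominator: v_3(153/11) = 2. Step 2 — apply |x|_p = p^{-v_p(x)} = 3^{-2} = 1/9.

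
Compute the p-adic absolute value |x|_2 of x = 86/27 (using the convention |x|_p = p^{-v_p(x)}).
|86/27|_2 = 1/2

Step 1 — compute v_2(x) by factoring powers of 2 out of the numerator and denominator: v_2(86/27) = 1. Step 2 — apply |x|_p = p^{-v_p(x)} = 2^{-1} = 1/2.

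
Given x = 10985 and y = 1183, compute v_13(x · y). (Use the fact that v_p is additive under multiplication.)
v_13(12995255) = 5

v_p(x) = 3 (factor: 10985 = 13^3 · 5); v_p(y) = 2 (factor: 1183 = 13^2 · 7). Additivity: v_p(xy) = v_p(x) + v_p(y) = 3 + 2 = 5. (Direct check: xy = 12995255 = 13^5 · (35).)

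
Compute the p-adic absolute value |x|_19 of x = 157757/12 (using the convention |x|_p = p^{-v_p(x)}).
|157757/12|_19 = 1/6859

Step 1 — compute v_19(x) by factoring powers of 19 out of the numerator and denominator: v_19(157757/12) = 3. Step 2 — apply |x|_p = p^{-v_p(x)} = 19^{-3} = 1/6859.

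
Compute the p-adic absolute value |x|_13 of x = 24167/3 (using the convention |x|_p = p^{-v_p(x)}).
|24167/3|_13 = 1/2197

Step 1 — compute v_13(x) by factoring powers of 13 out of the numerator and denominator: v_13(24167/3) = 3. Step 2 — apply |x|_p = p^{-v_p(x)} = 13^{-3} = 1/2197.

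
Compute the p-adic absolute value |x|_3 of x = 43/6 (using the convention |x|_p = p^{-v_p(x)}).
|43/6|_3 = 3

Step 1 — compute v_3(x) by factoring powers of 3 out of the numerator and denominator: v_3(43/6) = -1. Step 2 — apply |x|_p = p^{-v_p(x)} = 3^{1} = 3.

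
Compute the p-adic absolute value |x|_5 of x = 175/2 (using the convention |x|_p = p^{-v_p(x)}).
|175/2|_5 = 1/25

Step 1 — compute v_5(x) by factoring powers of 5 out of the numerator and denominator: v_5(175/2) = 2. Step 2 — apply |x|_p = p^{-v_p(x)} = 5^{-2} = 1/25.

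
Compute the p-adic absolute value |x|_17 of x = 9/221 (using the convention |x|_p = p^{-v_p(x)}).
|9/221|_17 = 17

Step 1 — compute v_17(x) by factoring powers of 17 out of the numerator and denominator: v_17(9/221) = -1. Step 2 — apply |x|_p = p^{-v_p(x)} = 17^{1} = 17.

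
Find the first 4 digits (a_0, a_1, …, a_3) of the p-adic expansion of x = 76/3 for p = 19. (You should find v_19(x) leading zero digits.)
(a_0, …, a_3) = (0, 14, 12, 12)

v_19(76/3) = 1, so a_0 = ... = a_0 = 0. Factor out: x = 19^1 · u with u = 4/3 a unit in ℤ_19. Expand u iteratively via a_{v+i} = u_i mod 19, u_{i+1} = (u_i − a_{v+i})/19:
  u_0 = 4/3;  a_1 = 14;  u_1 = (u_0 − 14)/19 = -2/3
  u_1 = -2/3;  a_2 = 12;  u_2 = (u_1 − 12)/19 = -2/3
  u_2 = -2/3;  a_3 = 12;  u_3 = (u_2 − 12)/19 = -2/3
Digits: (0, 14, 12, 12).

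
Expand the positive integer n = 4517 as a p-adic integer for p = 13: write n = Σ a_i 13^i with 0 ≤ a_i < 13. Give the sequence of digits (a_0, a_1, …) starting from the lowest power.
(a_0, a_1, …) = (6, 9, 0, 2)

Repeated division by 13 gives the digits low-to-high: 4517 = 6 + 9·13^1 + 2·13^3. Digit sequence: (6, 9, 0, 2).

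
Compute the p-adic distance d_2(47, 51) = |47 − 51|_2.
d_2(47, 51) = 1/4

Step 1 — x − y = 47 − 51 = -4. Step 2 — v_2(-4) = 2 (factor: -4 = −(2^2 · 1); the sign does not affect v_p). Step 3 — |x − y|_2 = 2^{-2} = 1/4.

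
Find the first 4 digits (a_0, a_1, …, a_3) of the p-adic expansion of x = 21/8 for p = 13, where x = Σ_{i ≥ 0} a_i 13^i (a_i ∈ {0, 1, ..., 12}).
(a_0, …, a_3) = (1, 5, 11, 4)

v_13(21/8) = 0 (numerator and denominator both coprime to 13), so x ∈ ℤ_13^×. Compute digits iteratively via a_i = x_i mod 13, x_{i+1} = (x_i − a_i)/13, with x_0 = x:
  x_0 = 21/8;  a_0 = 1;  x_1 = (x_0 − 1)/13 = 1/8
  x_1 = 1/8;  a_1 = 5;  x_2 = (x_1 − 5)/13 = -3/8
  x_2 = -3/8;  a_2 = 11;  x_3 = (x_2 − 11)/13 = -7/8
  x_3 = -7/8;  a_3 = 4;  x_4 = (x_3 − 4)/13 = -3/8
Digits: (1, 5, 11, 4).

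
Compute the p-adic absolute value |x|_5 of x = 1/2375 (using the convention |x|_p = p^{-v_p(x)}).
|1/2375|_5 = 125

Step 1 — compute v_5(x) by factoring powers of 5 out of the numerator and denominator: v_5(1/2375) = -3. Step 2 — apply |x|_p = p^{-v_p(x)} = 5^{3} = 125.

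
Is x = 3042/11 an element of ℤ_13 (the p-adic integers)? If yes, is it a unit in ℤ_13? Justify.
x ∈ ℤ_13 but not a unit; v_13(x) = 2 > 0

ℤ_13 = {x ∈ ℚ_13 : v_13(x) ≥ 0} and ℤ_13^× = {x ∈ ℤ_13 : v_13(x) = 0}. Here v_13(3042/11) = v_13(num) − v_13(den) = 2; compare against these criteria.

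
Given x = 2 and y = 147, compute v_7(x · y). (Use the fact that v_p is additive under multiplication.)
v_7(294) = 2

v_p(x) = 0 (factor: 2 = 7^0 · 2); v_p(y) = 2 (factor: 147 = 7^2 · 3). Additivity: v_p(xy) = v_p(x) + v_p(y) = 0 + 2 = 2. (Direct check: xy = 294 = 7^2 · (6).)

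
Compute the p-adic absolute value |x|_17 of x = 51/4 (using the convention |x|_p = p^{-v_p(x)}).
|51/4|_17 = 1/17

Step 1 — compute v_17(x) by factoring powers of 17 out of the numerator and denominator: v_17(51/4) = 1. Step 2 — apply |x|_p = p^{-v_p(x)} = 17^{-1} = 1/17.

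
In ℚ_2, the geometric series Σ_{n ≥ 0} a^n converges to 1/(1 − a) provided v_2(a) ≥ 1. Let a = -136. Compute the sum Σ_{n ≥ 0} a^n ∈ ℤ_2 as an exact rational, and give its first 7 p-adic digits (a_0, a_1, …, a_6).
Σ a^n = 1/(1 − a) = 1/137;  first 7 digits = (1, 0, 0, 1, 1, 1, 0)

v_2(a) = 3 ≥ 1, so the series converges in ℤ_2 to 1/(1 − a) = 1/(1 − (-136)) = 1/137. Expand this rational in ℤ_2: compute digits iteratively via d_i = x_i mod 2, x_{i+1} = (x_i − d_i)/2. The first 7 digits are (1, 0, 0, 1, 1, 1, 0).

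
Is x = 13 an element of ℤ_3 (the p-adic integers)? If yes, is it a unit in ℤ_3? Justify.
x ∈ ℤ_3^× (unit); v_3(x) = 0

ℤ_3 = {x ∈ ℚ_3 : v_3(x) ≥ 0} and ℤ_3^× = {x ∈ ℤ_3 : v_3(x) = 0}. Here v_3(13) = v_3(num) − v_3(den) = 0; compare against these criteria.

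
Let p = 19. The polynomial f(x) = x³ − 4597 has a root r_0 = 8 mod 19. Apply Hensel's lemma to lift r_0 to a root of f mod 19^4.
r_3 = 84539 (mod 130321)

Hensel: r_{i+1} = r_i − f(r_i)/f′(r_i) mod 19^{i+2}, where f′(x) = 3x². Iterate:
  r_0 = 8 (mod 19)
  r_1 = 65 (mod 361)
  r_2 = 2231 (mod 6859)
  r_3 = 84539 (mod 130321)
Final: r = 84539 with f(r) ≡ 0 mod 19^4.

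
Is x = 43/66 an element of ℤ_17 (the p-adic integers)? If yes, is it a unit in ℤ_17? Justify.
x ∈ ℤ_17^× (unit); v_17(x) = 0

ℤ_17 = {x ∈ ℚ_17 : v_17(x) ≥ 0} and ℤ_17^× = {x ∈ ℤ_17 : v_17(x) = 0}. Here v_17(43/66) = v_17(num) − v_17(den) = 0; compare against these criteria.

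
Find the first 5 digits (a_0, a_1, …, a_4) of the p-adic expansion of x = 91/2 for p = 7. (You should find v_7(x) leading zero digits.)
(a_0, …, a_4) = (0, 3, 4, 3, 3)

v_7(91/2) = 1, so a_0 = ... = a_0 = 0. Factor out: x = 7^1 · u with u = 13/2 a unit in ℤ_7. Expand u iteratively via a_{v+i} = u_i mod 7, u_{i+1} = (u_i − a_{v+i})/7:
  u_0 = 13/2;  a_1 = 3;  u_1 = (u_0 − 3)/7 = 1/2
  u_1 = 1/2;  a_2 = 4;  u_2 = (u_1 − 4)/7 = -1/2
  u_2 = -1/2;  a_3 = 3;  u_3 = (u_2 − 3)/7 = -1/2
  u_3 = -1/2;  a_4 = 3;  u_4 = (u_3 − 3)/7 = -1/2
Digits: (0, 3, 4, 3, 3).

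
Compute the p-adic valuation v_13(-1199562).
v_13(-1199562) = 4

v_13(n) is the largest exponent k such that 13^k divides n. Factor out: -1199562 = -13^4 · 42. (Sign doesn't affect v_p.) So v_13(-1199562) = 4.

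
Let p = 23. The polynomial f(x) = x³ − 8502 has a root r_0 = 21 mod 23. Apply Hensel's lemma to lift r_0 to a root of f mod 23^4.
r_3 = 152971 (mod 279841)

Hensel: r_{i+1} = r_i − f(r_i)/f′(r_i) mod 23^{i+2}, where f′(x) = 3x². Iterate:
  r_0 = 21 (mod 23)
  r_1 = 90 (mod 529)
  r_2 = 6967 (mod 12167)
  r_3 = 152971 (mod 279841)
Final: r = 152971 with f(r) ≡ 0 mod 23^4.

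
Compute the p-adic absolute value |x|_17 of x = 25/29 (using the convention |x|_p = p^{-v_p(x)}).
|25/29|_17 = 1

Step 1 — compute v_17(x) by factoring powers of 17 out of the numerator and denominator: v_17(25/29) = 0. Step 2 — apply |x|_p = p^{-v_p(x)} = 17^{0} = 1.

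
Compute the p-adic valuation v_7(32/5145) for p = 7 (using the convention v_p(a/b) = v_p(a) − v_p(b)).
v_7(32/5145) = -3

Factor powers of 7 from the numerator and denominator of the reduced fraction: 32 = 7^0 · 32 and 5145 = 7^3 · 15. Apply v_p(a/b) = v_p(a) − v_p(b): v_7(32/5145) = 0 − 3 = -3.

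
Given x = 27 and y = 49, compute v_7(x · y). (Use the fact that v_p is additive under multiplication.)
v_7(1323) = 2

v_p(x) = 0 (factor: 27 = 7^0 · 27); v_p(y) = 2 (factor: 49 = 7^2 · 1). Additivity: v_p(xy) = v_p(x) + v_p(y) = 0 + 2 = 2. (Direct check: xy = 1323 = 7^2 · (27).)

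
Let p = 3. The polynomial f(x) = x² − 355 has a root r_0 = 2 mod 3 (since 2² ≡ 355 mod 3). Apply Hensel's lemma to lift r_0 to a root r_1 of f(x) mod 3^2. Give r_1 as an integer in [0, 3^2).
r_1 = 2 (mod 9)

Hensel's recurrence: r_{i+1} = r_i − f(r_i)·(f′(r_i))^{-1} mod 3^{i+2}, with f′(x) = 2x. Iterate:
  r_0 = 2 (mod 3)
  r_1 = 2 (mod 9)
Final: r_1 = 2, and one checks f(r_1) ≡ 0 mod 3^2.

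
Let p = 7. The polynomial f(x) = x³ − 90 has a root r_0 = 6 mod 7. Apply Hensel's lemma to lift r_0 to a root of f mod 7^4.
r_3 = 454 (mod 2401)

Hensel: r_{i+1} = r_i − f(r_i)/f′(r_i) mod 7^{i+2}, where f′(x) = 3x². Iterate:
  r_0 = 6 (mod 7)
  r_1 = 13 (mod 49)
  r_2 = 111 (mod 343)
  r_3 = 454 (mod 2401)
Final: r = 454 with f(r) ≡ 0 mod 7^4.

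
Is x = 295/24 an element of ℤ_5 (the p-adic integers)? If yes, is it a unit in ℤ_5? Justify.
x ∈ ℤ_5 but not a unit; v_5(x) = 1 > 0

ℤ_5 = {x ∈ ℚ_5 : v_5(x) ≥ 0} and ℤ_5^× = {x ∈ ℤ_5 : v_5(x) = 0}. Here v_5(295/24) = v_5(num) − v_5(den) = 1; compare against these criteria.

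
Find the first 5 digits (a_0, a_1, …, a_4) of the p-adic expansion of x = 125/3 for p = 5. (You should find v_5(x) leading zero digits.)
(a_0, …, a_4) = (0, 0, 0, 2, 3)

v_5(125/3) = 3, so a_0 = ... = a_2 = 0. Factor out: x = 5^3 · u with u = 1/3 a unit in ℤ_5. Expand u iteratively via a_{v+i} = u_i mod 5, u_{i+1} = (u_i − a_{v+i})/5:
  u_0 = 1/3;  a_3 = 2;  u_1 = (u_0 − 2)/5 = -1/3
  u_1 = -1/3;  a_4 = 3;  u_2 = (u_1 − 3)/5 = -2/3
Digits: (0, 0, 0, 2, 3).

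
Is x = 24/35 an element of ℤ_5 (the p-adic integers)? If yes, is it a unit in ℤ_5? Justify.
x ∉ ℤ_5 (v_5(x) = -1 < 0)

ℤ_5 = {x ∈ ℚ_5 : v_5(x) ≥ 0} and ℤ_5^× = {x ∈ ℤ_5 : v_5(x) = 0}. Here v_5(24/35) = v_5(num) − v_5(den) = -1; compare against these criteria.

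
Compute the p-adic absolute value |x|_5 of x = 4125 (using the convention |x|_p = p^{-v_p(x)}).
|4125|_5 = 1/125

Step 1 — compute v_5(x) by factoring powers of 5 out of the numerator and denominator: v_5(4125) = 3. Step 2 — apply |x|_p = p^{-v_p(x)} = 5^{-3} = 1/125.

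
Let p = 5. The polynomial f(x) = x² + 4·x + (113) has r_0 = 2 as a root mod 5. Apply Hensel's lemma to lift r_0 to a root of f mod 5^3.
r_2 = 2 (mod 125)

Hensel: r_{i+1} = r_i − f(r_i)·(f′(r_i))^{-1} mod 5^{i+2}, f′(x) = 2x + 4. Iterate:
  r_0 = 2 (mod 5)
  r_1 = 2 (mod 25)
  r_2 = 2 (mod 125)
Final: r = 2 satisfies f(r) ≡ 0 mod 5^3.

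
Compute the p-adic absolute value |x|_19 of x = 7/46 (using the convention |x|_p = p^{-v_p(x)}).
|7/46|_19 = 1

Step 1 — compute v_19(x) by factoring powers of 19 out of the numerator and denominator: v_19(7/46) = 0. Step 2 — apply |x|_p = p^{-v_p(x)} = 19^{0} = 1.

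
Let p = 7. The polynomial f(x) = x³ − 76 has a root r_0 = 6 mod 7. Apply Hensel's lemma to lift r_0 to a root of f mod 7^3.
r_2 = 188 (mod 343)

Hensel: r_{i+1} = r_i − f(r_i)/f′(r_i) mod 7^{i+2}, where f′(x) = 3x². Iterate:
  r_0 = 6 (mod 7)
  r_1 = 41 (mod 49)
  r_2 = 188 (mod 343)
Final: r = 188 with f(r) ≡ 0 mod 7^3.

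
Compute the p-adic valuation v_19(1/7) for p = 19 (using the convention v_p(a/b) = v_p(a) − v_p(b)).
v_19(1/7) = 0

Factor powers of 19 from the numerator and denominator of the reduced fraction: 1 = 19^0 · 1 and 7 = 19^0 · 7. Apply v_p(a/b) = v_p(a) − v_p(b): v_19(1/7) = 0 − 0 = 0.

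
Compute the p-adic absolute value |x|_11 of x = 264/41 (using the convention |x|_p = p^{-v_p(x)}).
|264/41|_11 = 1/11

Step 1 — compute v_11(x) by factoring powers of 11 out of the numerator and denominator: v_11(264/41) = 1. Step 2 — apply |x|_p = p^{-v_p(x)} = 11^{-1} = 1/11.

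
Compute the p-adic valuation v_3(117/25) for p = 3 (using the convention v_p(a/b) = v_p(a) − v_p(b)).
v_3(117/25) = 2

Factor powers of 3 from the numerator and denominator of the reduced fraction: 117 = 3^2 · 13 and 25 = 3^0 · 25. Apply v_p(a/b) = v_p(a) − v_p(b): v_3(117/25) = 2 − 0 = 2.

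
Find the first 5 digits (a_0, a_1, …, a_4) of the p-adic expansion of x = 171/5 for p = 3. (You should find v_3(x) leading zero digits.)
(a_0, …, a_4) = (0, 0, 2, 0, 2)

v_3(171/5) = 2, so a_0 = ... = a_1 = 0. Factor out: x = 3^2 · u with u = 19/5 a unit in ℤ_3. Expand u iteratively via a_{v+i} = u_i mod 3, u_{i+1} = (u_i − a_{v+i})/3:
  u_0 = 19/5;  a_2 = 2;  u_1 = (u_0 − 2)/3 = 3/5
  u_1 = 3/5;  a_3 = 0;  u_2 = (u_1 − 0)/3 = 1/5
  u_2 = 1/5;  a_4 = 2;  u_3 = (u_2 − 2)/3 = -3/5
Digits: (0, 0, 2, 0, 2).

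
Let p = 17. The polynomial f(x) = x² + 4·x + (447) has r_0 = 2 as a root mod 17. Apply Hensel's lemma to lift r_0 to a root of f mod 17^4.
r_3 = 36467 (mod 83521)

Hensel: r_{i+1} = r_i − f(r_i)·(f′(r_i))^{-1} mod 17^{i+2}, f′(x) = 2x + 4. Iterate:
  r_0 = 2 (mod 17)
  r_1 = 53 (mod 289)
  r_2 = 2076 (mod 4913)
  r_3 = 36467 (mod 83521)
Final: r = 36467 satisfies f(r) ≡ 0 mod 17^4.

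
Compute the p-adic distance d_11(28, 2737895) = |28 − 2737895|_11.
d_11(28, 2737895) = 1/161051

Step 1 — x − y = 28 − 2737895 = -2737867. Step 2 — v_11(-2737867) = 5 (factor: -2737867 = −(11^5 · 17); the sign does not affect v_p). Step 3 — |x − y|_11 = 11^{-5} = 1/161051.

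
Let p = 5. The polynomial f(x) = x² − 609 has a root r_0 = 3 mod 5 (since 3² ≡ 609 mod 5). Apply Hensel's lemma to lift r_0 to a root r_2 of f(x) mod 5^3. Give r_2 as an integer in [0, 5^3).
r_2 = 103 (mod 125)

Hensel's recurrence: r_{i+1} = r_i − f(r_i)·(f′(r_i))^{-1} mod 5^{i+2}, with f′(x) = 2x. Iterate:
  r_0 = 3 (mod 5)
  r_1 = 3 (mod 25)
  r_2 = 103 (mod 125)
Final: r_2 = 103, and one checks f(r_2) ≡ 0 mod 5^3.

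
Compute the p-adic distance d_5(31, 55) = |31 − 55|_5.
d_5(31, 55) = 1

Step 1 — x − y = 31 − 55 = -24. Step 2 — v_5(-24) = 0 (factor: -24 = −(5^0 · 24); the sign does not affect v_p). Step 3 — |x − y|_5 = 5^{0} = 1.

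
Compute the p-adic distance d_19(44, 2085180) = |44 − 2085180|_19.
d_19(44, 2085180) = 1/130321

Step 1 — x − y = 44 − 2085180 = -2085136. Step 2 — v_19(-2085136) = 4 (factor: -2085136 = −(19^4 · 16); the sign does not affect v_p). Step 3 — |x − y|_19 = 19^{-4} = 1/130321.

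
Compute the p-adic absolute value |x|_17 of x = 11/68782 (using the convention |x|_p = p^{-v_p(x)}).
|11/68782|_17 = 4913

Step 1 — compute v_17(x) by factoring powers of 17 out of the numerator and denominator: v_17(11/68782) = -3. Step 2 — apply |x|_p = p^{-v_p(x)} = 17^{3} = 4913.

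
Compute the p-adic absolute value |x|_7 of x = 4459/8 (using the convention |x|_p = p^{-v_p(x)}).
|4459/8|_7 = 1/343

Step 1 — compute v_7(x) by factoring powers of 7 out of the numerator and denominator: v_7(4459/8) = 3. Step 2 — apply |x|_p = p^{-v_p(x)} = 7^{-3} = 1/343.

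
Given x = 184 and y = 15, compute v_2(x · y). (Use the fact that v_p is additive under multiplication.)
v_2(2760) = 3

v_p(x) = 3 (factor: 184 = 2^3 · 23); v_p(y) = 0 (factor: 15 = 2^0 · 15). Additivity: v_p(xy) = v_p(x) + v_p(y) = 3 + 0 = 3. (Direct check: xy = 2760 = 2^3 · (345).)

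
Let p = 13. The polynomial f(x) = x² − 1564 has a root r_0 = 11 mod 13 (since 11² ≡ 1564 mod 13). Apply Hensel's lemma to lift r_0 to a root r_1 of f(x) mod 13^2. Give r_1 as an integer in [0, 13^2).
r_1 = 115 (mod 169)

Hensel's recurrence: r_{i+1} = r_i − f(r_i)·(f′(r_i))^{-1} mod 13^{i+2}, with f′(x) = 2x. Iterate:
  r_0 = 11 (mod 13)
  r_1 = 115 (mod 169)
Final: r_1 = 115, and one checks f(r_1) ≡ 0 mod 13^2.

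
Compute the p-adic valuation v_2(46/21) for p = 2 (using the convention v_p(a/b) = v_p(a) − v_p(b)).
v_2(46/21) = 1

Factor powers of 2 from the numerator and denominator of the reduced fraction: 46 = 2^1 · 23 and 21 = 2^0 · 21. Apply v_p(a/b) = v_p(a) − v_p(b): v_2(46/21) = 1 − 0 = 1.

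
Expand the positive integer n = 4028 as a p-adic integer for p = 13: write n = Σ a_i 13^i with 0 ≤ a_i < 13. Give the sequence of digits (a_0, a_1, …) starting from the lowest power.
(a_0, a_1, …) = (11, 10, 10, 1)

Repeated division by 13 gives the digits low-to-high: 4028 = 11 + 10·13^1 + 10·13^2 + 1·13^3. Digit sequence: (11, 10, 10, 1).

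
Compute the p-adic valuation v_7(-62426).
v_7(-62426) = 4

v_7(n) is the largest exponent k such that 7^k divides n. Factor out: -62426 = -7^4 · 26. (Sign doesn't affect v_p.) So v_7(-62426) = 4.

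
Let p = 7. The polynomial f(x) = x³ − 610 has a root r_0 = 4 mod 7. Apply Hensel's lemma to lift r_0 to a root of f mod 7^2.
r_1 = 46 (mod 49)

Hensel: r_{i+1} = r_i − f(r_i)/f′(r_i) mod 7^{i+2}, where f′(x) = 3x². Iterate:
  r_0 = 4 (mod 7)
  r_1 = 46 (mod 49)
Final: r = 46 with f(r) ≡ 0 mod 7^2.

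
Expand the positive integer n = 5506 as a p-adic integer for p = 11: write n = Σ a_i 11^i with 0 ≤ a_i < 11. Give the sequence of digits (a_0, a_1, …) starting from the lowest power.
(a_0, a_1, …) = (6, 5, 1, 4)

Repeated division by 11 gives the digits low-to-high: 5506 = 6 + 5·11^1 + 1·11^2 + 4·11^3. Digit sequence: (6, 5, 1, 4).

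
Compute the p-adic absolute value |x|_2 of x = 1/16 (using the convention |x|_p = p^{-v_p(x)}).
|1/16|_2 = 16

Step 1 — compute v_2(x) by factoring powers of 2 out of the numerator and denominator: v_2(1/16) = -4. Step 2 — apply |x|_p = p^{-v_p(x)} = 2^{4} = 16.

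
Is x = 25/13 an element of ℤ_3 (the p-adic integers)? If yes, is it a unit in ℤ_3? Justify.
x ∈ ℤ_3^× (unit); v_3(x) = 0

ℤ_3 = {x ∈ ℚ_3 : v_3(x) ≥ 0} and ℤ_3^× = {x ∈ ℤ_3 : v_3(x) = 0}. Here v_3(25/13) = v_3(num) − v_3(den) = 0; compare against these criteria.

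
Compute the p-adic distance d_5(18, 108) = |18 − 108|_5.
d_5(18, 108) = 1/5

Step 1 — x − y = 18 − 108 = -90. Step 2 — v_5(-90) = 1 (factor: -90 = −(5^1 · 18); the sign does not affect v_p). Step 3 — |x − y|_5 = 5^{-1} = 1/5.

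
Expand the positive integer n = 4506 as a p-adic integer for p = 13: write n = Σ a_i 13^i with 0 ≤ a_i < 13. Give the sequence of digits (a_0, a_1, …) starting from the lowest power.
(a_0, a_1, …) = (8, 8, 0, 2)

Repeated division by 13 gives the digits low-to-high: 4506 = 8 + 8·13^1 + 2·13^3. Digit sequence: (8, 8, 0, 2).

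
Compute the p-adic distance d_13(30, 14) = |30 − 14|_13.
d_13(30, 14) = 1

Step 1 — x − y = 30 − 14 = 16. Step 2 — v_13(16) = 0 (factor: 16 = (13^0 · 16); the sign does not affect v_p). Step 3 — |x − y|_13 = 13^{0} = 1.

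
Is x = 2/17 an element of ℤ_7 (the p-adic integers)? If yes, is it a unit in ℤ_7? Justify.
x ∈ ℤ_7^× (unit); v_7(x) = 0

ℤ_7 = {x ∈ ℚ_7 : v_7(x) ≥ 0} and ℤ_7^× = {x ∈ ℤ_7 : v_7(x) = 0}. Here v_7(2/17) = v_7(num) − v_7(den) = 0; compare against these criteria.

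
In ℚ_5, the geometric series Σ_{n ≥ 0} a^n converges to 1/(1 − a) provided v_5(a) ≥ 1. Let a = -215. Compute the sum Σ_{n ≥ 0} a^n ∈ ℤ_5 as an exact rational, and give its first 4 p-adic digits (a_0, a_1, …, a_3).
Σ a^n = 1/(1 − a) = 1/216;  first 4 digits = (1, 2, 0, 1)

v_5(a) = 1 ≥ 1, so the series converges in ℤ_5 to 1/(1 − a) = 1/(1 − (-215)) = 1/216. Expand this rational in ℤ_5: compute digits iteratively via d_i = x_i mod 5, x_{i+1} = (x_i − d_i)/5. The first 4 digits are (1, 2, 0, 1).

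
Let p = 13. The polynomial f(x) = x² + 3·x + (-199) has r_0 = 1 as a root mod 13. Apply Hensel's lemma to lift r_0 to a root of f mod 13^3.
r_2 = 1054 (mod 2197)

Hensel: r_{i+1} = r_i − f(r_i)·(f′(r_i))^{-1} mod 13^{i+2}, f′(x) = 2x + 3. Iterate:
  r_0 = 1 (mod 13)
  r_1 = 40 (mod 169)
  r_2 = 1054 (mod 2197)
Final: r = 1054 satisfies f(r) ≡ 0 mod 13^3.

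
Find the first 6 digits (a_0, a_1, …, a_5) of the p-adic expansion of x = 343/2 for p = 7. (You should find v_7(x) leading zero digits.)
(a_0, …, a_5) = (0, 0, 0, 4, 3, 3)

v_7(343/2) = 3, so a_0 = ... = a_2 = 0. Factor out: x = 7^3 · u with u = 1/2 a unit in ℤ_7. Expand u iteratively via a_{v+i} = u_i mod 7, u_{i+1} = (u_i − a_{v+i})/7:
  u_0 = 1/2;  a_3 = 4;  u_1 = (u_0 − 4)/7 = -1/2
  u_1 = -1/2;  a_4 = 3;  u_2 = (u_1 − 3)/7 = -1/2
  u_2 = -1/2;  a_5 = 3;  u_3 = (u_2 − 3)/7 = -1/2
Digits: (0, 0, 0, 4, 3, 3).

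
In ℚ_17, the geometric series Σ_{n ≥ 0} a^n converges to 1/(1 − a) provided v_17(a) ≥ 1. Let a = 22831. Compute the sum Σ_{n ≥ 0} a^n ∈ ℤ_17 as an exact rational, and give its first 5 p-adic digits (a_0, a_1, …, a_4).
Σ a^n = 1/(1 − a) = -1/22830;  first 5 digits = (1, 0, 11, 4, 2)

v_17(a) = 2 ≥ 1, so the series converges in ℤ_17 to 1/(1 − a) = 1/(1 − 22831) = -1/22830. Expand this rational in ℤ_17: compute digits iteratively via d_i = x_i mod 17, x_{i+1} = (x_i − d_i)/17. The first 5 digits are (1, 0, 11, 4, 2).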